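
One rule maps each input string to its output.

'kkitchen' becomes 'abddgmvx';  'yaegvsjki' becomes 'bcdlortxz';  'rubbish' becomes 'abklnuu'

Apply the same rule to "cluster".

Each output is the input with this applied: shift every letter 7 places backward in the alphabet (wrapping around), then sort the characters into alphabetical order.
For "cluster" the result is "eklmnvx".

eklmnvx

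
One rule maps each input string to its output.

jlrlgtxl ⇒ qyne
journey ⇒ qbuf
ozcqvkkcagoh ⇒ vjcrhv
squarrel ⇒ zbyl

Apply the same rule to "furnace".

The transformation: keep every other character starting from the first (positions 1st, 3rd, 5th, ...), then shift every letter 7 places forward in the alphabet (wrapping around).
Starting from "furnace": after the first operation, "frae"; after the second, "myhl".

myhl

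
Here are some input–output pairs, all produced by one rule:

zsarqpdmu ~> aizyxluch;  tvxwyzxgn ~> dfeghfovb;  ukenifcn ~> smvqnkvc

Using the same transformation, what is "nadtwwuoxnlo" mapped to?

The transformation: move the first character to the end, then shift every letter 8 places forward in the alphabet (wrapping around).
For "nadtwwuoxnlo" the result is "ilbeecwfvtwv".
(Check on "zsarqpdmu": → "sarqpdmuz" → "aizyxluch" ✓)

ilbeecwfvtwv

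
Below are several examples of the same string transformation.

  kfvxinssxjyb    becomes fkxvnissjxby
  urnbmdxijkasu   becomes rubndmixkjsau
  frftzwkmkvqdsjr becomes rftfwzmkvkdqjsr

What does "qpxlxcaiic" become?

pqlxcxiaci

What's happening: swap each adjacent pair of characters (1↔2, 3↔4, ...).
For "qpxlxcaiic" the result is "pqlxcxiaci".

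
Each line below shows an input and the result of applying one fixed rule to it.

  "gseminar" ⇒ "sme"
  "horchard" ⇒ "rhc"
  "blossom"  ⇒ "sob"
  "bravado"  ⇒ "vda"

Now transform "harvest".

vra

Looking at the pairs, the operation is to sort the characters into reverse alphabetical order, then keep one character in every 3, starting at position 1 (positions 1st, 4th, 7th, ...).
For "harvest", step one produces "vtsrhea"; step two turns that into "vra".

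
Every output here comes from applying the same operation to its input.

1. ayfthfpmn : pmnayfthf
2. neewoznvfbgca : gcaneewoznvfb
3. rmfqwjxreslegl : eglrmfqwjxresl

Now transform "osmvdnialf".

alfosmvdni

The transformation: move the last 3 characters to the front (rotate right by 3).
"osmvdnialf" → "alfosmvdni".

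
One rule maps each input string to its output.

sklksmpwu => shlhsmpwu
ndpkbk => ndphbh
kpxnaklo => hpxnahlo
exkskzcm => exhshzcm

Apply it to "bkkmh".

The transformation: replace every "k" with "h".
Applying that to "bkkmh" gives "bhhmh".

bhhmh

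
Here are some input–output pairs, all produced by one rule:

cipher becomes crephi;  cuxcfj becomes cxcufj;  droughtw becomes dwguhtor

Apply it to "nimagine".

anengmii

The rule is to sort the characters into alphabetical order, then take characters alternately from the front and the back (1st, last, 2nd, 2nd-last, ...).
Applying both steps to "nimagine": "aegiimnn", then "anengmii".
(Check on "cuxcfj": → "ccfjux" → "cxcufj" ✓)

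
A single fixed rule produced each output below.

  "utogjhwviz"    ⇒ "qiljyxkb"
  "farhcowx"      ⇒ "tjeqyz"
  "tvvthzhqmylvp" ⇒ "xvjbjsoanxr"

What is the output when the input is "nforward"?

What's happening: shift every letter 2 places forward in the alphabet (wrapping around), then delete the first 2 characters.
Working it through for "nforward": intermediate "phqtyctf", final "qtyctf".
(Check on "tvvthzhqmylvp": → "vxxvjbjsoanxr" → "xvjbjsoanxr" ✓)

qtyctf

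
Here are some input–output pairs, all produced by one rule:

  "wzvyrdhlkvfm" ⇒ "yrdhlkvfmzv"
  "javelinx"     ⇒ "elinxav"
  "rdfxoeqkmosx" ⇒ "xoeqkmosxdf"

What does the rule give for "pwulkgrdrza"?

lkgrdrzawu

The rule is to delete the first character, then move the first 2 characters to the end (rotate left by 2).
For "pwulkgrdrza", step one produces "wulkgrdrza"; step two turns that into "lkgrdrzawu".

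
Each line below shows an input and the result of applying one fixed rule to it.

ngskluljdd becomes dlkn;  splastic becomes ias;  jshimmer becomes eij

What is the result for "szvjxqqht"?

qjs

The pattern: keep one character in every 3, starting at position 1 (positions 1st, 4th, 7th, ...), then reverse the string.
"szvjxqqht" → "sjq" → "qjs".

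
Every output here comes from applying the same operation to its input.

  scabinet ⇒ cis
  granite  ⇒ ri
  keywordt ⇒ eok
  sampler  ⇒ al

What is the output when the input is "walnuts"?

What's happening: swap the first and last characters, then keep one character in every 3, starting at position 2 (positions 2nd, 5th, 8th, ...).
For "walnuts", step one produces "salnutw"; step two turns that into "au".
(Check on "keywordt": → "teywordk" → "eok" ✓)

au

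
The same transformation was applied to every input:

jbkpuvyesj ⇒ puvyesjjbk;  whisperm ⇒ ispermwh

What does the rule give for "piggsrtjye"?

gsrtjyepig

The pattern: swap the front and back halves of the string, then move the last 2 characters to the front (rotate right by 2).
On "piggsrtjye": the first step gives "rtjyepiggs", and the second then gives "gsrtjyepig".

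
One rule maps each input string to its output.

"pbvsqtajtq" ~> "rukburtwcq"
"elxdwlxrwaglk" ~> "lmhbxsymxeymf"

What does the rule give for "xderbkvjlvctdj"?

The pattern: reverse the string, then shift every letter 1 place forward in the alphabet (wrapping around).
For "xderbkvjlvctdj" the result is "keudwmkwlcsfey".

keudwmkwlcsfey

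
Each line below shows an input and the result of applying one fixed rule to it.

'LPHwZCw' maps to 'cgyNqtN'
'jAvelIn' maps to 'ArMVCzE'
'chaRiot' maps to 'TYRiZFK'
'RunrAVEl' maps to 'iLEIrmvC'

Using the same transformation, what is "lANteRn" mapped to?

CreKViE

The rule is to flip the case of every letter, then shift every letter 9 places backward in the alphabet (wrapping around).
"lANteRn" → "LanTErN" → "CreKViE".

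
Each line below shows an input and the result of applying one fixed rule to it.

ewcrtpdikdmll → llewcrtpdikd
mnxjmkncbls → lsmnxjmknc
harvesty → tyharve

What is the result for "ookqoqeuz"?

In each case the input is transformed by: move the last 3 characters to the front (rotate right by 3), then delete the first character.
Starting from "ookqoqeuz": after the first operation, "euzookqoq"; after the second, "uzookqoq".

uzookqoq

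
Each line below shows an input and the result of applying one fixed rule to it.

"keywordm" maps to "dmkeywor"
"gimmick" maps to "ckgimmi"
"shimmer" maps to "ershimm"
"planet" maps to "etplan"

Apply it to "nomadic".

What's happening: move the last 2 characters to the front (rotate right by 2).
Applying that to "nomadic" gives "icnomad".

icnomad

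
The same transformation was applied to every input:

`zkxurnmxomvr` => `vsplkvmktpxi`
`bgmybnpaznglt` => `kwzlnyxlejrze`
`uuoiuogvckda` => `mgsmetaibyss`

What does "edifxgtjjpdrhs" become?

Each output is the input with this applied: shift every letter 2 places backward in the alphabet (wrapping around), then move the first 2 characters to the end (rotate left by 2).
Starting from "edifxgtjjpdrhs": after the first operation, "cbgdverhhnbpfq"; after the second, "gdverhhnbpfqcb".

gdverhhnbpfqcb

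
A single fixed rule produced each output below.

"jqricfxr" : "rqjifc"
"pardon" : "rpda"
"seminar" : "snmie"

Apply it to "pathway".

The rule is to delete the last 2 characters, then sort the characters into reverse alphabetical order.
Starting from "pathway": after the first operation, "pathw"; after the second, "wtpha".

wtpha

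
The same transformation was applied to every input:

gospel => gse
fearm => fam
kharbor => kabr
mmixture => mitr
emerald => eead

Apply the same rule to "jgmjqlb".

jmqb

Looking at the pairs, the operation is to keep every other character starting from the first (positions 1st, 3rd, 5th, ...).
On "jgmjqlb" that produces "jmqb".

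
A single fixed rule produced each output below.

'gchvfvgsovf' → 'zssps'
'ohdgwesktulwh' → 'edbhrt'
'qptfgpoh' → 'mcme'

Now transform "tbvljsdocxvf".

yipluc

Each output is the input with this applied: shift every letter 3 places backward in the alphabet (wrapping around), then keep every other character starting from the second (positions 2nd, 4th, 6th, ...).
Applying both steps to "tbvljsdocxvf": "qysigpalzusc", then "yipluc".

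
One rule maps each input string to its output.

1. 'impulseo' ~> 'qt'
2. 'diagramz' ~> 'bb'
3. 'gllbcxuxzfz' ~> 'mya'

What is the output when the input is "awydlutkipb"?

zvj

Rule — shift every letter 1 place forward in the alphabet (wrapping around), then keep one character in every 3, starting at position 3 (positions 3rd, 6th, 9th, ...).
Applying both steps to "awydlutkipb": "bxzemvuljqc", then "zvj".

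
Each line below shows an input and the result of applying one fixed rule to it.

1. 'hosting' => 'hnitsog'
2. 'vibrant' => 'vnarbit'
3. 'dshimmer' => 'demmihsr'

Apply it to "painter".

Looking at the pairs, the operation is to reverse the string, then swap the first and last characters.
On "painter": the first step gives "retniap", and the second then gives "petniar".

petniar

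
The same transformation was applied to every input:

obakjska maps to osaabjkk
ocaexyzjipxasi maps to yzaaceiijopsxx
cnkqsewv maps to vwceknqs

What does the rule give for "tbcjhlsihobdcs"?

stbbccdhhijlos

The rule is to sort the characters into alphabetical order, then move the last 2 characters to the front (rotate right by 2).
Working it through for "tbcjhlsihobdcs": intermediate "bbccdhhijlosst", final "stbbccdhhijlos".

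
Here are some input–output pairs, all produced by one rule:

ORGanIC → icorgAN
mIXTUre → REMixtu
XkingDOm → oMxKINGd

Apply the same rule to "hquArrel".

ELHQUaRR

Rule — move the last 2 characters to the front (rotate right by 2), then flip the case of every letter.
On "hquArrel": the first step gives "elhquArr", and the second then gives "ELHQUaRR".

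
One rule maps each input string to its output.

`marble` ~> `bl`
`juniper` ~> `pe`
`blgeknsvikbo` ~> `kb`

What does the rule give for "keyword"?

or

The transformation: delete the last character, then keep only the last 2 characters.
Working it through for "keyword": intermediate "keywor", final "or".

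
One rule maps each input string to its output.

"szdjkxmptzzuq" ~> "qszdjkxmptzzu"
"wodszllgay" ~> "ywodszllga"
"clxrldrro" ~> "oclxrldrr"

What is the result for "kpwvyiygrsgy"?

ykpwvyiygrsg

What's happening: move the last character to the front.
On "kpwvyiygrsgy" that produces "ykpwvyiygrsg".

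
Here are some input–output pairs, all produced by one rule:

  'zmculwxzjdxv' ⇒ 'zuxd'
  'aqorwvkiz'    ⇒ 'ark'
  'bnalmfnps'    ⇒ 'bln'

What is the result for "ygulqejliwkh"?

The rule is to keep one character in every 3, starting at position 1 (positions 1st, 4th, 7th, ...).
For "ygulqejliwkh" the result is "yljw".

yljw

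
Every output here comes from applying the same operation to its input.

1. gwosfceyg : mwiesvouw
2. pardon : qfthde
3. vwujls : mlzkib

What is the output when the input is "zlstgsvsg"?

bpjiiwilw

In each case the input is transformed by: shift every letter 10 places backward in the alphabet (wrapping around), then swap each adjacent pair of characters (1↔2, 3↔4, ...).
Working it through for "zlstgsvsg": intermediate "pbijwiliw", final "bpjiiwilw".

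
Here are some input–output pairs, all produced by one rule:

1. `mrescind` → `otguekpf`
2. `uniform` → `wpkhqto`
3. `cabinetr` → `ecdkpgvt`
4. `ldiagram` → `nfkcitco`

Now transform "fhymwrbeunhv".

hjaoytdgwpjx

Looking at the pairs, the operation is to shift every letter 2 places forward in the alphabet (wrapping around).
Doing the same to "fhymwrbeunhv": "hjaoytdgwpjx".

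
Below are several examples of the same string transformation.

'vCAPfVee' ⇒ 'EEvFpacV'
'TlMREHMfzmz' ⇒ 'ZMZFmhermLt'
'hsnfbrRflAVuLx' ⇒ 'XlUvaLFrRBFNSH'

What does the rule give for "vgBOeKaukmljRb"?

What's happening: reverse the string, then flip the case of every letter.
On "vgBOeKaukmljRb": the first step gives "bRjlmkuaKeOBgv", and the second then gives "BrJLMKUAkEobGV".

BrJLMKUAkEobGV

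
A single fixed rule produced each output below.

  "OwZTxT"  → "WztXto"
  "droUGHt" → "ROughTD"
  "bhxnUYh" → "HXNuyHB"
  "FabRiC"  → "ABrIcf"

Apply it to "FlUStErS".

Looking at the pairs, the operation is to move the first character to the end, then flip the case of every letter.
Starting from "FlUStErS": after the first operation, "lUStErSF"; after the second, "LusTeRsf".

LusTeRsf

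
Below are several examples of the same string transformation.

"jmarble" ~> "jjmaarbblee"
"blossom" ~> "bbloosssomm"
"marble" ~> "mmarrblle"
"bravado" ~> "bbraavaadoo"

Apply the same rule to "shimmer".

Looking at the pairs, the operation is to repeat every character 3 times, then keep every other character starting from the first (positions 1st, 3rd, 5th, ...).
Working it through for "shimmer": intermediate "ssshhhiiimmmmmmeeerrr", final "sshiimmmerr".

sshiimmmerr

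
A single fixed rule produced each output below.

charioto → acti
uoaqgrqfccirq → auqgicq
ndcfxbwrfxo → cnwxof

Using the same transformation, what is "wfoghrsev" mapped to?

The rule is to keep every other character starting from the first (positions 1st, 3rd, 5th, ...), then swap each adjacent pair of characters (1↔2, 3↔4, ...).
Working it through for "wfoghrsev": intermediate "wohsv", final "owshv".

owshv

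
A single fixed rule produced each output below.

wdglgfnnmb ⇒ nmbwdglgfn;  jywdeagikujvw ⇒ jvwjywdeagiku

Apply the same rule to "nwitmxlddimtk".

In each case the input is transformed by: move the last 3 characters to the front (rotate right by 3).
"nwitmxlddimtk" → "mtknwitmxlddi".

mtknwitmxlddi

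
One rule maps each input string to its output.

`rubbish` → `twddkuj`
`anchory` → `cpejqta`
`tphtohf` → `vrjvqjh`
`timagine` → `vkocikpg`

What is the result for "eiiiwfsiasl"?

gkkkyhukcun

What's happening: shift every letter 2 places forward in the alphabet (wrapping around).
On "eiiiwfsiasl" that produces "gkkkyhukcun".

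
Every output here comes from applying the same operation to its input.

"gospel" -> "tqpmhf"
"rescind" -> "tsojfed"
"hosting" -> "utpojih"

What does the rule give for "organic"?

The transformation: sort the characters into reverse alphabetical order, then shift every letter 1 place forward in the alphabet (wrapping around).
For "organic", step one produces "ronigca"; step two turns that into "spojhdb".

spojhdb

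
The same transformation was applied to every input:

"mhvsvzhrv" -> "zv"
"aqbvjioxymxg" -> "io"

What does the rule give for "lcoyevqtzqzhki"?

qt

The rule is to take characters alternately from the front and the back (1st, last, 2nd, 2nd-last, ...), then keep only the last 2 characters.
Applying both steps to "lcoyevqtzqzhki": "lickohyzeqvzqt", then "qt".
(Check on "aqbvjioxymxg": → "agqxbmvyjxio" → "io" ✓)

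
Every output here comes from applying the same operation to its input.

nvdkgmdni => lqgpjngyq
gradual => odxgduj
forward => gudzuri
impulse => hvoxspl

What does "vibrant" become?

Each output is the input with this applied: shift every letter 3 places forward in the alphabet (wrapping around), then reverse the string.
Applying both steps to "vibrant": "yleudqw", then "wqduely".

wqduely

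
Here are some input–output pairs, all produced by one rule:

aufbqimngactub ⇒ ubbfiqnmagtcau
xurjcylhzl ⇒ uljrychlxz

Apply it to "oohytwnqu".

Looking at the pairs, the operation is to swap the first and last characters, then swap each adjacent pair of characters (1↔2, 3↔4, ...).
"oohytwnqu" → "uohytwnqo" → "ouyhwtqno".

ouyhwtqno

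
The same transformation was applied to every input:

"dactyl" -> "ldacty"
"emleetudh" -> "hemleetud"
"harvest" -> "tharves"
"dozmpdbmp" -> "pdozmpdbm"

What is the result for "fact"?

Looking at the pairs, the operation is to move the last character to the front.
For "fact" the result is "tfac".

tfac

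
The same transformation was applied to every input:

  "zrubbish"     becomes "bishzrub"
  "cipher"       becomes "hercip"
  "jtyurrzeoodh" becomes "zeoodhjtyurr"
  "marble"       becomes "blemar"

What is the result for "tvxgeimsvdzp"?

Each output is the input with this applied: swap the front and back halves of the string.
"tvxgeimsvdzp" → "msvdzptvxgei".

msvdzptvxgei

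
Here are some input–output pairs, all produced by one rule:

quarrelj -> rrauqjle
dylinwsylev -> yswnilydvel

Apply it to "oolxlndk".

lxlookdn

The rule is to reverse the string, then move the first 3 characters to the end (rotate left by 3).
Doing the same to "oolxlndk": "lxlookdn".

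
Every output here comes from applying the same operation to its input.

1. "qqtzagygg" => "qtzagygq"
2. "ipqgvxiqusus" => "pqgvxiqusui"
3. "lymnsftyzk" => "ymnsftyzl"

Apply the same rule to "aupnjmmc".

The rule is to swap the first and last characters, then delete the first character.
On "aupnjmmc": the first step gives "cupnjmma", and the second then gives "upnjmma".
(Check on "ipqgvxiqusus": → "spqgvxiqusui" → "pqgvxiqusui" ✓)

upnjmma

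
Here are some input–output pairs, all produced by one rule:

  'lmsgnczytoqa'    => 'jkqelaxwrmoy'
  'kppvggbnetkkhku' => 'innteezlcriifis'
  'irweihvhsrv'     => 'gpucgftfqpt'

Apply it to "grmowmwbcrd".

In each case the input is transformed by: shift every letter 2 places backward in the alphabet (wrapping around).
"grmowmwbcrd" → "epkmukuzapb".

epkmukuzapb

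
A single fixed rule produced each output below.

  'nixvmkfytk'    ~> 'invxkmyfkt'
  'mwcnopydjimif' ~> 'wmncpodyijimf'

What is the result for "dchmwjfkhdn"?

The transformation: swap each adjacent pair of characters (1↔2, 3↔4, ...).
Applying that to "dchmwjfkhdn" gives "cdmhjwkfdhn".

cdmhjwkfdhn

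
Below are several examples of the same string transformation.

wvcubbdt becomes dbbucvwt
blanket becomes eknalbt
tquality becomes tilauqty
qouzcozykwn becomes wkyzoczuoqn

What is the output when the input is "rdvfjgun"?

ugjfvdrn

The pattern: move the last character to the front, then reverse the string.
On "rdvfjgun": the first step gives "nrdvfjgu", and the second then gives "ugjfvdrn".
(Check on "tquality": → "ytqualit" → "tilauqty" ✓)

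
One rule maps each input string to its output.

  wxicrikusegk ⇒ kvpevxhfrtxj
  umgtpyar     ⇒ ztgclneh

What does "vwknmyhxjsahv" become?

jxazlukwfnuii

The pattern: shift every letter 13 places forward in the alphabet (wrapping around) — i.e. ROT13, then move the first character to the end.
Working it through for "vwknmyhxjsahv": intermediate "ijxazlukwfnui", final "jxazlukwfnuii".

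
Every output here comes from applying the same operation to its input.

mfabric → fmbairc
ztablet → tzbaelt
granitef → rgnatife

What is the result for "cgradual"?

Looking at the pairs, the operation is to swap each adjacent pair of characters (1↔2, 3↔4, ...).
Applying that to "cgradual" gives "gcarudla".

gcarudla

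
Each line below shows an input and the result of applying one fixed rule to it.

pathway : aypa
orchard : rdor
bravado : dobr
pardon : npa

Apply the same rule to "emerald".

Each output is the input with this applied: move the first 2 characters to the end (rotate left by 2), then delete the first 3 characters.
For "emerald", step one produces "eraldem"; step two turns that into "ldem".

ldem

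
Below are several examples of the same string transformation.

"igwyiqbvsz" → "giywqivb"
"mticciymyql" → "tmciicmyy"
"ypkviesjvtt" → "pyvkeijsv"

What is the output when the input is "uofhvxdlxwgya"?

ouhfxvldwxg

The rule is to delete the last 2 characters, then swap each adjacent pair of characters (1↔2, 3↔4, ...).
Starting from "uofhvxdlxwgya": after the first operation, "uofhvxdlxwg"; after the second, "ouhfxvldwxg".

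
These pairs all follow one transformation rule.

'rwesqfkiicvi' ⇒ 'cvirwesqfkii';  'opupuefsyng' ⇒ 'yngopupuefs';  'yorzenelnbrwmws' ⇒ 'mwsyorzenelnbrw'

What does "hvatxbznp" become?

What's happening: move the last 3 characters to the front (rotate right by 3).
"hvatxbznp" → "znphvatxb".

znphvatxb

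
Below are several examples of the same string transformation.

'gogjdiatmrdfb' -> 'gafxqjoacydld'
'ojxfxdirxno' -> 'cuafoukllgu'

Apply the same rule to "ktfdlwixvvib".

What's happening: shift every letter 3 places backward in the alphabet (wrapping around), then move the first 3 characters to the end (rotate left by 3).
Applying that to "ktfdlwixvvib" gives "aitfussfyhqc".

aitfussfyhqc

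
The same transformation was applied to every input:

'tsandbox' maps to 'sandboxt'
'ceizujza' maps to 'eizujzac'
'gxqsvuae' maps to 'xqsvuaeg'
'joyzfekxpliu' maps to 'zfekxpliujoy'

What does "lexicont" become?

exicontl

Each output is the input with this applied: swap the front and back halves of the string, then move the last 3 characters to the front (rotate right by 3).
"lexicont" → "contlexi" → "exicontl".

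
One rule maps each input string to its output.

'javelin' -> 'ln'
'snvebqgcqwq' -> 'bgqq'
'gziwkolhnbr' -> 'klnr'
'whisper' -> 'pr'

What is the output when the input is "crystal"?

tl

The transformation: keep every other character starting from the first (positions 1st, 3rd, 5th, ...), then delete the first 2 characters.
"crystal" → "cytl" → "tl".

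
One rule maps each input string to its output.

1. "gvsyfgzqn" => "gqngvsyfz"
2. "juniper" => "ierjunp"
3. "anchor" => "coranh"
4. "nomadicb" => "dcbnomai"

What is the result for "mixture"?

tremixu

What's happening: move the last 3 characters to the front (rotate right by 3), then swap the first and last characters.
Working it through for "mixture": intermediate "uremixt", final "tremixu".
(Check on "gvsyfgzqn": → "zqngvsyfg" → "gqngvsyfz" ✓)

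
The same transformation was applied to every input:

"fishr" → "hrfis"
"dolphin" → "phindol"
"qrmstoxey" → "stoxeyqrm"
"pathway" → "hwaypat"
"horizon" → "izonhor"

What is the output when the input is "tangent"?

Rule — move the first 3 characters to the end (rotate left by 3).
"tangent" → "genttan".

genttan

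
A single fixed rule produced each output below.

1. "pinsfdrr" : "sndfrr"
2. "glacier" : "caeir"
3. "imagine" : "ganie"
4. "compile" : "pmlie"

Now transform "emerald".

The transformation: delete the first 2 characters, then swap each adjacent pair of characters (1↔2, 3↔4, ...).
Applying that to "emerald" gives "relad".

relad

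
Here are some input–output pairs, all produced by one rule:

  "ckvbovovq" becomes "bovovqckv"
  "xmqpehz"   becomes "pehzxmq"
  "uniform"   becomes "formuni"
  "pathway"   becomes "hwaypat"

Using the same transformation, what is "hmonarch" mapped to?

The rule is to move the first 3 characters to the end (rotate left by 3).
Applying that to "hmonarch" gives "narchhmo".

narchhmo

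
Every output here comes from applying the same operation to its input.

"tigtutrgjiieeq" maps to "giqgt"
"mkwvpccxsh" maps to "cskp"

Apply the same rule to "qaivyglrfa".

gfay

The transformation: swap the front and back halves of the string, then keep one character in every 3, starting at position 1 (positions 1st, 4th, 7th, ...).
For "qaivyglrfa", step one produces "glrfaqaivy"; step two turns that into "gfay".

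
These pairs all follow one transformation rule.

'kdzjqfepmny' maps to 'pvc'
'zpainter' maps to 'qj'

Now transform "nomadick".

The rule is to keep one character in every 3, starting at position 3 (positions 3rd, 6th, 9th, ...), then shift every letter 10 places backward in the alphabet (wrapping around).
Applying both steps to "nomadick": "mi", then "cy".
(Check on "zpainter": → "at" → "qj" ✓)

cy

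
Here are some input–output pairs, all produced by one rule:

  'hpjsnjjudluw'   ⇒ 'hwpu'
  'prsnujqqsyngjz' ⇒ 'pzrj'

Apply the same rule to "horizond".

The rule is to take characters alternately from the front and the back (1st, last, 2nd, 2nd-last, ...), then keep only the first 4 characters.
Doing the same to "horizond": "hdon".

hdon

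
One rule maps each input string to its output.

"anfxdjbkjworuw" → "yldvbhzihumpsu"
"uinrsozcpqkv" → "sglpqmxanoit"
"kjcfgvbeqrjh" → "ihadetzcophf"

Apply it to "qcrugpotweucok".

oapsenmrucsami

Looking at the pairs, the operation is to shift every letter 2 places backward in the alphabet (wrapping around).
Doing the same to "qcrugpotweucok": "oapsenmrucsami".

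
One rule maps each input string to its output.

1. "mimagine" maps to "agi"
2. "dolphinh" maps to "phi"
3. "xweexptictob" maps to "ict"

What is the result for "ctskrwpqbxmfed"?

xmf

In each case the input is transformed by: move the last 2 characters to the front (rotate right by 2), then keep only the last 3 characters.
Applying both steps to "ctskrwpqbxmfed": "edctskrwpqbxmf", then "xmf".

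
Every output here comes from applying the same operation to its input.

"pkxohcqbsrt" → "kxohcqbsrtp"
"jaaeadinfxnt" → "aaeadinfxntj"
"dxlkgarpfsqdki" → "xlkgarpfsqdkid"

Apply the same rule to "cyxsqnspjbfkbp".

What's happening: move the first character to the end.
"cyxsqnspjbfkbp" → "yxsqnspjbfkbpc".

yxsqnspjbfkbpc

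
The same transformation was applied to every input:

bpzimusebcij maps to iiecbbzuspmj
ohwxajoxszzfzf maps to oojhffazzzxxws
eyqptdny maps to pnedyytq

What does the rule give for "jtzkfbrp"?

The transformation: sort the characters into reverse alphabetical order, then swap the front and back halves of the string.
Applying both steps to "jtzkfbrp": "ztrpkjfb", then "kjfbztrp".

kjfbztrp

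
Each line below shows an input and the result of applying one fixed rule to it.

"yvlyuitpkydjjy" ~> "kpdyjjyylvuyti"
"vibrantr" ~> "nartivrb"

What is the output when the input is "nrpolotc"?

Looking at the pairs, the operation is to swap the front and back halves of the string, then swap each adjacent pair of characters (1↔2, 3↔4, ...).
Applying that to "nrpolotc" gives "olctrnop".

olctrnop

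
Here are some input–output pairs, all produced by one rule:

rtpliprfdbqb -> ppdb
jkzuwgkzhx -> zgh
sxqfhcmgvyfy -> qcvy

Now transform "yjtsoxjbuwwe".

Each output is the input with this applied: keep one character in every 3, starting at position 3 (positions 3rd, 6th, 9th, ...).
"yjtsoxjbuwwe" → "txue".

txue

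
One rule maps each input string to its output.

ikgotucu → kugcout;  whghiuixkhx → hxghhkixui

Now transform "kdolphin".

dnoilhp

Looking at the pairs, the operation is to delete the first character, then take characters alternately from the front and the back (1st, last, 2nd, 2nd-last, ...).
On "kdolphin": the first step gives "dolphin", and the second then gives "dnoilhp".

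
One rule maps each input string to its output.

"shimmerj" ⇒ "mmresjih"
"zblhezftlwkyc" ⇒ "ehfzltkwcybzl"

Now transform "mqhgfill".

fglimlhq

The pattern: move the first 3 characters to the end (rotate left by 3), then swap each adjacent pair of characters (1↔2, 3↔4, ...).
On "mqhgfill": the first step gives "gfillmqh", and the second then gives "fglimlhq".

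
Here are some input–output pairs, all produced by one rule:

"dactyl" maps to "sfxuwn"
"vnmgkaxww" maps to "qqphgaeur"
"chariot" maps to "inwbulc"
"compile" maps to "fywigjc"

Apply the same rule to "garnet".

ynaulh

Looking at the pairs, the operation is to shift every letter 6 places backward in the alphabet (wrapping around), then move the last 2 characters to the front (rotate right by 2).
Doing the same to "garnet": "ynaulh".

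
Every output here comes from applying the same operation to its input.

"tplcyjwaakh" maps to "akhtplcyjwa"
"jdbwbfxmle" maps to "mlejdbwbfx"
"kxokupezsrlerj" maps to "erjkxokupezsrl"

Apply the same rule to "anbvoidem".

Looking at the pairs, the operation is to move the last 3 characters to the front (rotate right by 3).
"anbvoidem" → "demanbvoi".

demanbvoi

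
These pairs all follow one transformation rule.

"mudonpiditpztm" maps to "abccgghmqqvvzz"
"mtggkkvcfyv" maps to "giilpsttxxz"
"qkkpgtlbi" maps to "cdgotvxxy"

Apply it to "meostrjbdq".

What's happening: shift every letter 13 places forward in the alphabet (wrapping around) — i.e. ROT13, then sort the characters into alphabetical order.
So "meostrjbdq" becomes "bdefgoqrwz".
(Check on "qkkpgtlbi": → "dxxctgyov" → "cdgotvxxy" ✓)

bdefgoqrwz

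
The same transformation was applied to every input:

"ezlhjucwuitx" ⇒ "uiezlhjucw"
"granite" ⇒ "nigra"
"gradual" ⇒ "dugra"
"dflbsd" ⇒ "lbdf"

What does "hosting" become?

Rule — delete the last 2 characters, then move the last 2 characters to the front (rotate right by 2).
So "hosting" becomes "tihos".

tihos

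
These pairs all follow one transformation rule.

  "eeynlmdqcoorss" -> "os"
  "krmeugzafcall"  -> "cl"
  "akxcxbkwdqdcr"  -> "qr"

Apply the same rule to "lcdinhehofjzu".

fu

Rule — keep one character in every 3, starting at position 1 (positions 1st, 4th, 7th, ...), then delete the first 3 characters.
Starting from "lcdinhehofjzu": after the first operation, "liefu"; after the second, "fu".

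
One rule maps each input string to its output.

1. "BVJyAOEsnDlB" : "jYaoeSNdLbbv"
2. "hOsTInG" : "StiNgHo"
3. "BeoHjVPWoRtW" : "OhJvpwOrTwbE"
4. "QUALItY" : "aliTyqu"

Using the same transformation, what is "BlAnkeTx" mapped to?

aNKEtXbL

The rule is to flip the case of every letter, then move the first 2 characters to the end (rotate left by 2).
Working it through for "BlAnkeTx": intermediate "bLaNKEtX", final "aNKEtXbL".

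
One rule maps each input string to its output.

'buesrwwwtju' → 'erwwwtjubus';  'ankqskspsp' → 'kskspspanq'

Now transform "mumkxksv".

The transformation: move the first 3 characters to the end (rotate left by 3), then swap the first and last characters.
"mumkxksv" → "kxksvmum" → "mxksvmuk".

mxksvmuk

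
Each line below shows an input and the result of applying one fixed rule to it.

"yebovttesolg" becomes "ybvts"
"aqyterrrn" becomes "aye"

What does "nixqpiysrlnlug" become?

The transformation: delete the last 3 characters, then keep every other character starting from the first (positions 1st, 3rd, 5th, ...).
For "nixqpiysrlnlug", step one produces "nixqpiysrln"; step two turns that into "nxpyrn".

nxpyrn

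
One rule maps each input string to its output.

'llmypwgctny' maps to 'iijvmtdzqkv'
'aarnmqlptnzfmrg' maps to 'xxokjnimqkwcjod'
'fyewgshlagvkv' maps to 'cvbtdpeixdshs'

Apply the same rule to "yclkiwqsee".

Rule — shift every letter 3 places backward in the alphabet (wrapping around).
Applying that to "yclkiwqsee" gives "vzihftnpbb".

vzihftnpbb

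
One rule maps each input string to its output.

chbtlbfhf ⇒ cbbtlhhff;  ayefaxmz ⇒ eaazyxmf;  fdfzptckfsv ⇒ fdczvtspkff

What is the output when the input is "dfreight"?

fedtrihg

Rule — sort the characters into reverse alphabetical order, then move the last 3 characters to the front (rotate right by 3).
Applying that to "dfreight" gives "fedtrihg".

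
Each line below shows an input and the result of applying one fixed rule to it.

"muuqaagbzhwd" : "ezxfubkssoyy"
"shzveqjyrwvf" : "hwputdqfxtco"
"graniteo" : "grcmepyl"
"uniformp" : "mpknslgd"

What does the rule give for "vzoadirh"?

bgpftxmy

Looking at the pairs, the operation is to shift every letter 2 places backward in the alphabet (wrapping around), then swap the front and back halves of the string.
Applying both steps to "vzoadirh": "txmybgpf", then "bgpftxmy".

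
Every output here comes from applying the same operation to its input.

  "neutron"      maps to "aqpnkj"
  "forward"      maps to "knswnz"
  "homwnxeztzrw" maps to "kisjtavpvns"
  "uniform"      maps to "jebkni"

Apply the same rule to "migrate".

The pattern: shift every letter 4 places backward in the alphabet (wrapping around), then delete the first character.
Working it through for "migrate": intermediate "iecnwpa", final "ecnwpa".

ecnwpa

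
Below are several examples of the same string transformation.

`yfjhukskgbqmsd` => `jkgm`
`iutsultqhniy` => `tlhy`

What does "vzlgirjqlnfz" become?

lrlz

In each case the input is transformed by: keep one character in every 3, starting at position 3 (positions 3rd, 6th, 9th, ...).
On "vzlgirjqlnfz" that produces "lrlz".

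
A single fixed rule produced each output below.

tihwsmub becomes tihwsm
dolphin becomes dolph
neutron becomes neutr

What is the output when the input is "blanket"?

Looking at the pairs, the operation is to delete the last 2 characters.
So "blanket" becomes "blank".

blank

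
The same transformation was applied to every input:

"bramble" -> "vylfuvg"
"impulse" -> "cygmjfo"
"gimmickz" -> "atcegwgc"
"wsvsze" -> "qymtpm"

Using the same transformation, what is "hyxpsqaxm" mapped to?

The pattern: shift every letter 6 places backward in the alphabet (wrapping around), then take characters alternately from the front and the back (1st, last, 2nd, 2nd-last, ...).
Starting from "hyxpsqaxm": after the first operation, "bsrjmkurg"; after the second, "bgsrrujkm".

bgsrrujkm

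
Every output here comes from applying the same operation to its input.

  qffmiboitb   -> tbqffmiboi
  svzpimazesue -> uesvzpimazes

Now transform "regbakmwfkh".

Looking at the pairs, the operation is to move the last 2 characters to the front (rotate right by 2).
For "regbakmwfkh" the result is "khregbakmwf".

khregbakmwf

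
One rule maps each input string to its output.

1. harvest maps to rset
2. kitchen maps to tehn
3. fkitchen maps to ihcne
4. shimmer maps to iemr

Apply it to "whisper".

The pattern: swap each adjacent pair of characters (1↔2, 3↔4, ...), then delete the first 3 characters.
Working it through for "whisper": intermediate "hwsiepr", final "iepr".

iepr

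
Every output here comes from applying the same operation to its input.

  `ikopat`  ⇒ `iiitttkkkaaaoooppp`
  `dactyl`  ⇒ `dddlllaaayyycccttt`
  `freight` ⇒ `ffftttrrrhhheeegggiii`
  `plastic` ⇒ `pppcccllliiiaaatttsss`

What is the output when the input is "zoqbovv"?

Each output is the input with this applied: take characters alternately from the front and the back (1st, last, 2nd, 2nd-last, ...), then repeat every character 3 times.
For "zoqbovv" the result is "zzzvvvooovvvqqqooobbb".

zzzvvvooovvvqqqooobbb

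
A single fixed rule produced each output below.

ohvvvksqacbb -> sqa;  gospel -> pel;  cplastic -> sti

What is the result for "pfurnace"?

nac

The rule is to swap the front and back halves of the string, then keep only the first 3 characters.
On "pfurnace": the first step gives "nacepfur", and the second then gives "nac".
(Check on "gospel": → "pelgos" → "pel" ✓)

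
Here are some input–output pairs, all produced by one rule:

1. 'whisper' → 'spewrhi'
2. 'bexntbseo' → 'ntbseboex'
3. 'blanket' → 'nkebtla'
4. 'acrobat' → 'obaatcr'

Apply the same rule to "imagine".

What's happening: swap the first and last characters, then move the first 3 characters to the end (rotate left by 3).
On "imagine": the first step gives "emagini", and the second then gives "giniema".
(Check on "acrobat": → "tcrobaa" → "obaatcr" ✓)

giniema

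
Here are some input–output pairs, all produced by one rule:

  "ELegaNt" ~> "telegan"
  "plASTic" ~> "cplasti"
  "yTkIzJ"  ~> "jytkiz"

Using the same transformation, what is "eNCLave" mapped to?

eenclav

The pattern: move the last character to the front, then convert every letter to lowercase.
On "eNCLave": the first step gives "eeNCLav", and the second then gives "eenclav".
(Check on "plASTic": → "cplASTi" → "cplasti" ✓)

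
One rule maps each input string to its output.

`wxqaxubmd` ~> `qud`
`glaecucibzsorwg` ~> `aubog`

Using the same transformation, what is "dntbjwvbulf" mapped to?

twu

The pattern: keep one character in every 3, starting at position 3 (positions 3rd, 6th, 9th, ...).
On "dntbjwvbulf" that produces "twu".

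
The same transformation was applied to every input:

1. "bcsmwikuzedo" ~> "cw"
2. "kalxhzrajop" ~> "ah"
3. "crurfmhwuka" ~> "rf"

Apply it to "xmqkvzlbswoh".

The rule is to keep one character in every 3, starting at position 2 (positions 2nd, 5th, 8th, ...), then delete the last 2 characters.
On "xmqkvzlbswoh": the first step gives "mvbo", and the second then gives "mv".

mv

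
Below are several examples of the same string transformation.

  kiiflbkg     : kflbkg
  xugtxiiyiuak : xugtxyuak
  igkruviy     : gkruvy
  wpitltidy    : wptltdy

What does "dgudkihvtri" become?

The pattern: remove every "i".
Doing the same to "dgudkihvtri": "dgudkhvtr".

dgudkhvtr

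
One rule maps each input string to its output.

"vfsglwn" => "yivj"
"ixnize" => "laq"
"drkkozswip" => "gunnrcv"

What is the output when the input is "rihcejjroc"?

Rule — shift every letter 3 places forward in the alphabet (wrapping around), then delete the last 3 characters.
Working it through for "rihcejjroc": intermediate "ulkfhmmurf", final "ulkfhmm".
(Check on "vfsglwn": → "yivjozq" → "yivj" ✓)

ulkfhmm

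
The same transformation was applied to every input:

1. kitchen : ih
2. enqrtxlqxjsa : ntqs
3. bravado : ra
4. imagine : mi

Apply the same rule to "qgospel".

In each case the input is transformed by: keep one character in every 3, starting at position 2 (positions 2nd, 5th, 8th, ...).
"qgospel" → "gp".

gp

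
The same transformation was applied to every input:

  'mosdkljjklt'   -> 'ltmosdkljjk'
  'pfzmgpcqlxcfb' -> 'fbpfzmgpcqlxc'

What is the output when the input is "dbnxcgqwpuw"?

uwdbnxcgqwp

Looking at the pairs, the operation is to move the last 2 characters to the front (rotate right by 2).
For "dbnxcgqwpuw" the result is "uwdbnxcgqwp".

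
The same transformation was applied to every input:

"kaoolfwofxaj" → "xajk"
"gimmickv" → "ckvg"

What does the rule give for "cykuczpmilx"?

Each output is the input with this applied: move the first character to the end, then keep only the last 4 characters.
On "cykuczpmilx": the first step gives "ykuczpmilxc", and the second then gives "ilxc".

ilxc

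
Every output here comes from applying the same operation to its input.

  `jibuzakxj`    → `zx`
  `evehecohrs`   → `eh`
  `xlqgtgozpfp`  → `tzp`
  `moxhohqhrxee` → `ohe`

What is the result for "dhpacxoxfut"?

cxt

The rule is to delete the first 2 characters, then keep one character in every 3, starting at position 3 (positions 3rd, 6th, 9th, ...).
Working it through for "dhpacxoxfut": intermediate "pacxoxfut", final "cxt".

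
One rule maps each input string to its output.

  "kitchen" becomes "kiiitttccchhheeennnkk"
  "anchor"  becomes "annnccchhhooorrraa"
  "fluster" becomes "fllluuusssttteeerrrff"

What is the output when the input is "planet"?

plllaaannneeetttpp

What's happening: repeat every character 3 times, then move the first 2 characters to the end (rotate left by 2).
"planet" → "ppplllaaannneeettt" → "plllaaannneeetttpp".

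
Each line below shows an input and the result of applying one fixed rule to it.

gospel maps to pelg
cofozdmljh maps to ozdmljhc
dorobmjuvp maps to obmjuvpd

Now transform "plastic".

sticp

In each case the input is transformed by: move the first character to the end, then delete the first 2 characters.
"plastic" → "lasticp" → "sticp".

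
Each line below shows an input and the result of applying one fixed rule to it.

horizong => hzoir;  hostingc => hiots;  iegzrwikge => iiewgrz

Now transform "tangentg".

Looking at the pairs, the operation is to delete the last 3 characters, then take characters alternately from the front and the back (1st, last, 2nd, 2nd-last, ...).
For "tangentg" the result is "teagn".
(Check on "iegzrwikge": → "iegzrwi" → "iiewgrz" ✓)

teagn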